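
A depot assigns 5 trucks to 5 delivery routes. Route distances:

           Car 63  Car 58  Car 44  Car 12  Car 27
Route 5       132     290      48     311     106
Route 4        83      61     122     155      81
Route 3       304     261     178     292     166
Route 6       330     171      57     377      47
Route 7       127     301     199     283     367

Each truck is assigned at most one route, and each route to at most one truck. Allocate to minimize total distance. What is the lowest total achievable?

Min total: 575 km

This is a one-to-one assignment (minimum-cost bipartite matching).
Optimal: Car 63→Route 7 (127 km), Car 58→Route 4 (61 km), Car 44→Route 5 (48 km), Car 12→Route 3 (292 km), Car 27→Route 6 (47 km) — total 127+61+48+292+47 = 575 km.
Column-greedy (each route in turn goes to its cheapest remaining truck) gives 888 km, worse by 313.
Swapping Car 58↔Car 12 (Car 58→Route 3 261 km, Car 12→Route 4 155 km) adds 63.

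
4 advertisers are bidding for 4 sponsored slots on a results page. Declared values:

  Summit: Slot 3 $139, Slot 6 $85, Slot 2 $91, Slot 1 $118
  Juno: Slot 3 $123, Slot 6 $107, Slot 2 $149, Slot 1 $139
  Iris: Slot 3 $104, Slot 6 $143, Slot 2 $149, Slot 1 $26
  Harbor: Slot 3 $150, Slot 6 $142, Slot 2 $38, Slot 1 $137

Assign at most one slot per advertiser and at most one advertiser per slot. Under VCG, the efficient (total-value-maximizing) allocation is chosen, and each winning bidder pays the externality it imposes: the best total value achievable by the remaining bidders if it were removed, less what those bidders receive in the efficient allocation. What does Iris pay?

Efficient allocation: Summit→Slot 3 ($139), Juno→Slot 1 ($139), Iris→Slot 2 ($149), Harbor→Slot 6 ($142); total welfare W = $569.
Iris receives Slot 2 at value $149, so the others get W − 149 = $420.
Without Iris: best allocation of the remaining 3 bidders over all 4 slots is Summit→Slot 3 ($139), Juno→Slot 2 ($149), Harbor→Slot 6 ($142), total $430.
VCG payment = (others' best without Iris) − (others' welfare with Iris) = 430 − 420 = $10.

Iris pays $10.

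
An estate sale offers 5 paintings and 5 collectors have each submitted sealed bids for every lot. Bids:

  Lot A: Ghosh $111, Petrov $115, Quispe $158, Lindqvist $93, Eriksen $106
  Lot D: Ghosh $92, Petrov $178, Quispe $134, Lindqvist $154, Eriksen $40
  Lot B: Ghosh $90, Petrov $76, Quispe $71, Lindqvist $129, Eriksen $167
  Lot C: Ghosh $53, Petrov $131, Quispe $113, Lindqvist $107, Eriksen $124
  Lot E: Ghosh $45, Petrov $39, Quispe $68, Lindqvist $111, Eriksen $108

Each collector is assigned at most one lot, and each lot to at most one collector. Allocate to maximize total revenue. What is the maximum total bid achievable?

This is the linear assignment problem.
Optimal: Ghosh→Lot A ($111), Petrov→Lot D ($178), Quispe→Lot C ($113), Lindqvist→Lot E ($111), Eriksen→Lot B ($167) — total 111+178+113+111+167 = $680.
Column-greedy (each lot in turn goes to its best remaining collector) gives $655, worse by 25.
Next-best assignment: Ghosh→Lot C, Petrov→Lot D, Quispe→Lot A, Lindqvist→Lot E, Eriksen→Lot B = $667.
Swapping Eriksen↔Quispe (Eriksen→Lot C $124, Quispe→Lot B $71) loses 85.
Every other assignment is strictly worse.

Maximum total: $680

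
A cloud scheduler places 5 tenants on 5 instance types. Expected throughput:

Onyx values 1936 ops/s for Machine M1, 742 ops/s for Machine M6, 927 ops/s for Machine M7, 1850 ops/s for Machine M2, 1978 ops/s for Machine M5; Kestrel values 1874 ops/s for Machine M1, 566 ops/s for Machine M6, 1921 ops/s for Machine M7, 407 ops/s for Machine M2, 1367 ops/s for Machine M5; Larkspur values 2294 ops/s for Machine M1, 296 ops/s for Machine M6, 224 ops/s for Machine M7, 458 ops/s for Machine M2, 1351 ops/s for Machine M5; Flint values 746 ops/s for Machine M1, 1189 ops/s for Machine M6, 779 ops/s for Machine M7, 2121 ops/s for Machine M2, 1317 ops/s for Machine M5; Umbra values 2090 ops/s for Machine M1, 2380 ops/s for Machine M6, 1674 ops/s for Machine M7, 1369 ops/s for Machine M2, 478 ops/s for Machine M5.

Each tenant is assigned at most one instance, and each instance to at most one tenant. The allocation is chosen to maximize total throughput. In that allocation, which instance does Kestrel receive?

Optimal: Onyx→Machine M5 (1978 ops/s), Kestrel→Machine M7 (1921 ops/s), Larkspur→Machine M1 (2294 ops/s), Flint→Machine M2 (2121 ops/s), Umbra→Machine M6 (2380 ops/s) — total 1978+1921+2294+2121+2380 = 10694 ops/s.
Swapping Umbra↔Onyx (Umbra→Machine M5 478 ops/s, Onyx→Machine M6 742 ops/s) loses 3138.
Every other assignment is strictly worse.

Kestrel receives Machine M7.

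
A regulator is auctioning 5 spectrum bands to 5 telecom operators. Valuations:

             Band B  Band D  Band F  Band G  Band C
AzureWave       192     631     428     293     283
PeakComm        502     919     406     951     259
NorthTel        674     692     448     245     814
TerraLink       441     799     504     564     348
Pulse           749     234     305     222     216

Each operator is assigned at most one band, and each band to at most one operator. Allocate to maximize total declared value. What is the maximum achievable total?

Optimal: AzureWave→Band F ($428M), PeakComm→Band G ($951M), NorthTel→Band C ($814M), TerraLink→Band D ($799M), Pulse→Band B ($749M) — total 428+951+814+799+749 = $3741M.
No other one-to-one assignment exceeds $3741M.

Maximum total: $3741M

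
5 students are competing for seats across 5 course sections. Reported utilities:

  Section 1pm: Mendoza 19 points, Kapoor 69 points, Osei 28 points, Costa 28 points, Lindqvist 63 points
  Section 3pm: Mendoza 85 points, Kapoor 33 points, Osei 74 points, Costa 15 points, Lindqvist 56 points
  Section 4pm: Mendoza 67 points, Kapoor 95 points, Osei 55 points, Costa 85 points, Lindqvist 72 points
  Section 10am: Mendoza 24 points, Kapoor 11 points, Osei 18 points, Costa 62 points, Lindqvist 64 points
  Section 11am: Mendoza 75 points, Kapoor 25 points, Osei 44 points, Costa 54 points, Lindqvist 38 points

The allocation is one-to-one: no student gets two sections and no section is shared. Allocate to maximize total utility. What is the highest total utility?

Optimal: Mendoza→Section 11am (75 points), Kapoor→Section 4pm (95 points), Osei→Section 3pm (74 points), Costa→Section 10am (62 points), Lindqvist→Section 1pm (63 points) — total 75+95+74+62+63 = 369 points.
Column-greedy (each section in turn goes to its best remaining student) gives 347 points, worse by 22.
Next-best assignment: Mendoza→Section 11am, Kapoor→Section 1pm, Osei→Section 3pm, Costa→Section 4pm, Lindqvist→Section 10am = 367 points.
No other one-to-one assignment exceeds 369 points.

Maximum total: 369 points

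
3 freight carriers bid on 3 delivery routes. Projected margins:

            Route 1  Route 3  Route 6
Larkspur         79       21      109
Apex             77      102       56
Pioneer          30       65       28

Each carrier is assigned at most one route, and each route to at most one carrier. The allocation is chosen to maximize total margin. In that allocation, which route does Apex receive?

Optimal: Larkspur→Route 6 ($109k), Apex→Route 1 ($77k), Pioneer→Route 3 ($65k) — total 109+77+65 = $251k.
Column-greedy (each route in turn goes to its best remaining carrier) gives $209k, worse by 42.
Apex's own top route is Route 3 ($102k), but forcing Apex→Route 3 and reassigning the rest optimally gives only $241k — worse by 10.

Apex receives Route 1.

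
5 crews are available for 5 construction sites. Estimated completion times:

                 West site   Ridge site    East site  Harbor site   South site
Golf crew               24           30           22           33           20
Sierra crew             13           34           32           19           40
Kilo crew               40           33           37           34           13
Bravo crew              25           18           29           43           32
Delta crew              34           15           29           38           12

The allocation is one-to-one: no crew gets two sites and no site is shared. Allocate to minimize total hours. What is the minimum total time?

Minimum total: 94 hours

Optimal: Golf crew→East site (22 hours), Sierra crew→Harbor site (19 hours), Kilo crew→South site (13 hours), Bravo crew→West site (25 hours), Delta crew→Ridge site (15 hours) — total 22+19+13+25+15 = 94 hours.
Column-greedy (each site in turn goes to its cheapest remaining crew) gives 116 hours, worse by 22.
Next-best assignment: Golf crew→East site, Sierra crew→West site, Kilo crew→Harbor site, Bravo crew→Ridge site, Delta crew→South site = 99 hours.
Checked against all permutations: 94 hours is optimal.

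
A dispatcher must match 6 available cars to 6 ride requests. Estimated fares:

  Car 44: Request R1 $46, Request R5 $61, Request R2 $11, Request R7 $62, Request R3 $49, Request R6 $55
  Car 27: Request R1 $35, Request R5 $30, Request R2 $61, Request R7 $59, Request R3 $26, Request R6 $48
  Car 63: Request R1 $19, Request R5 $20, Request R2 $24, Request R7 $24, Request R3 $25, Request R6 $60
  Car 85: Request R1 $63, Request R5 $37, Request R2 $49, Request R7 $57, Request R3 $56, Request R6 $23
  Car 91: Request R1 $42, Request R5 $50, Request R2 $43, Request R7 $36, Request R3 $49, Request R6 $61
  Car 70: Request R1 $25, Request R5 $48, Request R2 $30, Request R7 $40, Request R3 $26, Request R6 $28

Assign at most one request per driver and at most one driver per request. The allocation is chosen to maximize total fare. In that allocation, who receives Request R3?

This is a one-to-one assignment (maximum-weight bipartite matching).
Optimal: Car 44→Request R7 ($62), Car 27→Request R2 ($61), Car 63→Request R6 ($60), Car 85→Request R1 ($63), Car 91→Request R3 ($49), Car 70→Request R5 ($48) — total 62+61+60+63+49+48 = $343.
Checked against all permutations: $343 is optimal.
Car 91's own top request is Request R6 ($61), but forcing Car 91→Request R6 and reassigning the rest optimally gives only $320 — worse by 23.

Car 91 receives Request R3.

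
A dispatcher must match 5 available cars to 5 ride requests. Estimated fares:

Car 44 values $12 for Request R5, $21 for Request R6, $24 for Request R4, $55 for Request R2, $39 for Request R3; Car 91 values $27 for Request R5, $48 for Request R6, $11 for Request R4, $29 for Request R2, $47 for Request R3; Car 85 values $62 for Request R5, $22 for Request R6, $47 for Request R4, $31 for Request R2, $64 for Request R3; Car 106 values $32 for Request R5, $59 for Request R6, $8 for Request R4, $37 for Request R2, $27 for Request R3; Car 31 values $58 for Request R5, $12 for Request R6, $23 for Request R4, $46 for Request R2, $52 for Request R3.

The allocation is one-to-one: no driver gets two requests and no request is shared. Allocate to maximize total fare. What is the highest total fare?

Treat this as an assignment problem: match each driver to one request.
Optimal: Car 44→Request R2 ($55), Car 91→Request R3 ($47), Car 85→Request R4 ($47), Car 106→Request R6 ($59), Car 31→Request R5 ($58) — total 55+47+47+59+58 = $266.
Max-entry greedy (repeatedly take the single best remaining cell) gives $247, worse by 19.

Max total: $266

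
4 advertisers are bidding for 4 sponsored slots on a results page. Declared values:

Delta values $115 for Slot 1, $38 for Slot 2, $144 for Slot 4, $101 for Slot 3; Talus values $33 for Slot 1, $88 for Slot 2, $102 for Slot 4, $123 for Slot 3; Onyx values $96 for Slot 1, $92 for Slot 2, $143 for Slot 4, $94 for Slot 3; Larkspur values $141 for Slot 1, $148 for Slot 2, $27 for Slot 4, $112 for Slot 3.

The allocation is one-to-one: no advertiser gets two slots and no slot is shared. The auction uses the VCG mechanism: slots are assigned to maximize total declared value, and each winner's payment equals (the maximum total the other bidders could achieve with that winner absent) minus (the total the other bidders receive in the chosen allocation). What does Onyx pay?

Onyx pays $29.

Efficient allocation: Delta→Slot 1 ($115), Talus→Slot 3 ($123), Onyx→Slot 4 ($143), Larkspur→Slot 2 ($148); total welfare W = $529.
Onyx receives Slot 4 at value $143, so the others get W − 143 = $386.
Without Onyx: best allocation of the remaining 3 bidders over all 4 slots is Delta→Slot 4 ($144), Talus→Slot 3 ($123), Larkspur→Slot 2 ($148), total $415.
VCG payment = (others' best without Onyx) − (others' welfare with Onyx) = 415 − 386 = $29.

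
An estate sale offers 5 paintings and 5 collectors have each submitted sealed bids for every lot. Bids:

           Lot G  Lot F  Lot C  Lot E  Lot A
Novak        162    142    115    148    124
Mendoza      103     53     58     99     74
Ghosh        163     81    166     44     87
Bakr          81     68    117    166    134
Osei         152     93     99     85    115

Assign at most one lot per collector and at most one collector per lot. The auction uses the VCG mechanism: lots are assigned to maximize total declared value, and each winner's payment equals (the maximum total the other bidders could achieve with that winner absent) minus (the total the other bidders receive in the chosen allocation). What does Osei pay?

Efficient allocation: Novak→Lot F ($142), Mendoza→Lot A ($74), Ghosh→Lot C ($166), Bakr→Lot E ($166), Osei→Lot G ($152); total welfare W = $700.
Osei receives Lot G at value $152, so the others get W − 152 = $548.
Without Osei: best allocation of the remaining 4 bidders over all 5 lots is Novak→Lot F ($142), Mendoza→Lot G ($103), Ghosh→Lot C ($166), Bakr→Lot E ($166), total $577.
VCG payment = (others' best without Osei) − (others' welfare with Osei) = 577 − 548 = $29.

Osei pays $29.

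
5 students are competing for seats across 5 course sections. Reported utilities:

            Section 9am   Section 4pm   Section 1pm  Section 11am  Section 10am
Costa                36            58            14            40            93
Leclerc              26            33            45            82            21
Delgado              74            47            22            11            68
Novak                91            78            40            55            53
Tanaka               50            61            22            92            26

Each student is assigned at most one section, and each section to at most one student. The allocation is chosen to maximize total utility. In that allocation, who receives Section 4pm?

Novak receives Section 4pm.

This is a one-to-one assignment (maximum-weight bipartite matching).
Optimal: Costa→Section 10am (93 points), Leclerc→Section 1pm (45 points), Delgado→Section 9am (74 points), Novak→Section 4pm (78 points), Tanaka→Section 11am (92 points) — total 93+45+74+78+92 = 382 points.
Max-entry greedy (repeatedly take the single best remaining cell) gives 368 points, worse by 14.
Checked against all permutations: 382 points is optimal.
Novak's own top section is Section 9am (91 points), but forcing Novak→Section 9am and reassigning the rest optimally gives only 368 points — worse by 14.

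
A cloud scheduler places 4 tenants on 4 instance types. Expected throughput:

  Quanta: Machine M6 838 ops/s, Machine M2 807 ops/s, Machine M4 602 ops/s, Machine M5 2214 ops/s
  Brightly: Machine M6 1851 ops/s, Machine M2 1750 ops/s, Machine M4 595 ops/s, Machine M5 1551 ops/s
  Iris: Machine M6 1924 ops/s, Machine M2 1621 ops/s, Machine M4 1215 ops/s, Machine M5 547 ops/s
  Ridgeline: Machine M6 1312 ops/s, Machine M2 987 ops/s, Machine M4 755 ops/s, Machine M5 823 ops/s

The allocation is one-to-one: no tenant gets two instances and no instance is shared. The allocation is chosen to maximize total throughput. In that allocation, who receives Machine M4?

Ridgeline receives Machine M4.

Optimal: Quanta→Machine M5 (2214 ops/s), Brightly→Machine M2 (1750 ops/s), Iris→Machine M6 (1924 ops/s), Ridgeline→Machine M4 (755 ops/s) — total 2214+1750+1924+755 = 6643 ops/s.
Row-greedy (each tenant in turn takes its best remaining instance) gives 6441 ops/s, worse by 202.
Ridgeline's own top instance is Machine M6 (1312 ops/s), but forcing Ridgeline→Machine M6 and reassigning the rest optimally gives only 6491 ops/s — worse by 152.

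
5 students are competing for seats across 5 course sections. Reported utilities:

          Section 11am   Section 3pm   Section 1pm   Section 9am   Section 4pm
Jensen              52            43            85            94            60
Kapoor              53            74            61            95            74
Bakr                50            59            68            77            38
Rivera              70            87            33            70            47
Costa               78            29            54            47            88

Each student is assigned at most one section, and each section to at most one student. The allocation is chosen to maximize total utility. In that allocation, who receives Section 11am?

This is a one-to-one assignment (maximum-weight bipartite matching).
Optimal: Jensen→Section 1pm (85 points), Kapoor→Section 9am (95 points), Bakr→Section 11am (50 points), Rivera→Section 3pm (87 points), Costa→Section 4pm (88 points) — total 85+95+50+87+88 = 405 points.
Next-best assignment: Jensen→Section 1pm, Kapoor→Section 4pm, Bakr→Section 9am, Rivera→Section 3pm, Costa→Section 11am = 401 points.
Swapping Jensen↔Rivera (Jensen→Section 3pm 43 points, Rivera→Section 1pm 33 points) loses 96.
Bakr's own top section is Section 9am (77 points), but forcing Bakr→Section 9am and reassigning the rest optimally gives only 401 points — worse by 4.

Bakr receives Section 11am.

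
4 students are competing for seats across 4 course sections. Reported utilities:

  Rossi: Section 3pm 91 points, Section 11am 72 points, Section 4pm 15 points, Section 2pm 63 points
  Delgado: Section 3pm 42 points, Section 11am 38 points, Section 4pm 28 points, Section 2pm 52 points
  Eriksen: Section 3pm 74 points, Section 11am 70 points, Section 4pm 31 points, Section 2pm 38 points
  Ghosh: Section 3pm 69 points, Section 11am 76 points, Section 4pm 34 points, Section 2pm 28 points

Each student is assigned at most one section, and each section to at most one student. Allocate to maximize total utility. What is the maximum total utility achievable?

Optimal: Rossi→Section 3pm (91 points), Delgado→Section 2pm (52 points), Eriksen→Section 4pm (31 points), Ghosh→Section 11am (76 points) — total 91+52+31+76 = 250 points.
Row-greedy (each student in turn takes its best remaining section) gives 247 points, worse by 3.

Maximum total: 250 points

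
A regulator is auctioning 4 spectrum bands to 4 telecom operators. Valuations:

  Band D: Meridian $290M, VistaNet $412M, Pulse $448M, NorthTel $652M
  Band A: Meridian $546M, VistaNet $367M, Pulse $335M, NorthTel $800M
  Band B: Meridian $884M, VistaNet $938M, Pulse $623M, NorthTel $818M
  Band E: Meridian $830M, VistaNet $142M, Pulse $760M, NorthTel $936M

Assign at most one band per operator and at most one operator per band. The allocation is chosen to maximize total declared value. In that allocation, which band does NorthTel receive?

NorthTel receives Band A.

Optimal: Meridian→Band E ($830M), VistaNet→Band B ($938M), Pulse→Band D ($448M), NorthTel→Band A ($800M) — total 830+938+448+800 = $3016M.
Column-greedy (each band in turn goes to its best remaining operator) gives $2896M, worse by 120.
No other one-to-one assignment exceeds $3016M.
NorthTel's own top band is Band E ($936M), but forcing NorthTel→Band E and reassigning the rest optimally gives only $2868M — worse by 148.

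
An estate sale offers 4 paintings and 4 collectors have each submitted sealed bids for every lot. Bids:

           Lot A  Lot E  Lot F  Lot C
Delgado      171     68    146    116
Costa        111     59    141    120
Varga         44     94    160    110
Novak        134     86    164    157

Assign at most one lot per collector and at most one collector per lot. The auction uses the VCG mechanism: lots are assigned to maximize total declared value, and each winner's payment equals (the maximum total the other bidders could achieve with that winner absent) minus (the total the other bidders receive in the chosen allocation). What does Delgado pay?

Efficient allocation: Delgado→Lot A ($171), Costa→Lot F ($141), Varga→Lot E ($94), Novak→Lot C ($157); total welfare W = $563.
Delgado receives Lot A at value $171, so the others get W − 171 = $392.
Without Delgado: best allocation of the remaining 3 bidders over all 4 lots is Costa→Lot A ($111), Varga→Lot F ($160), Novak→Lot C ($157), total $428.
VCG payment = (others' best without Delgado) − (others' welfare with Delgado) = 428 − 392 = $36.

Delgado pays $36.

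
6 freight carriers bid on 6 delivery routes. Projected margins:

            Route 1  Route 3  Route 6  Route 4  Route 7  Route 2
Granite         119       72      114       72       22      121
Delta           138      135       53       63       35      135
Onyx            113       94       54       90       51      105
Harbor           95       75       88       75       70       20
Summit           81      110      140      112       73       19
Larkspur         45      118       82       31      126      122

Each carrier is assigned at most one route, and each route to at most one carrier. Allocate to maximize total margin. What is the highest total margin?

Maximum total: $710k

This is a one-to-one assignment (maximum-weight bipartite matching).
Optimal: Granite→Route 2 ($121k), Delta→Route 3 ($135k), Onyx→Route 1 ($113k), Harbor→Route 4 ($75k), Summit→Route 6 ($140k), Larkspur→Route 7 ($126k) — total 121+135+113+75+140+126 = $710k.
Row-greedy (each carrier in turn takes its best remaining route) gives $679k, worse by 31.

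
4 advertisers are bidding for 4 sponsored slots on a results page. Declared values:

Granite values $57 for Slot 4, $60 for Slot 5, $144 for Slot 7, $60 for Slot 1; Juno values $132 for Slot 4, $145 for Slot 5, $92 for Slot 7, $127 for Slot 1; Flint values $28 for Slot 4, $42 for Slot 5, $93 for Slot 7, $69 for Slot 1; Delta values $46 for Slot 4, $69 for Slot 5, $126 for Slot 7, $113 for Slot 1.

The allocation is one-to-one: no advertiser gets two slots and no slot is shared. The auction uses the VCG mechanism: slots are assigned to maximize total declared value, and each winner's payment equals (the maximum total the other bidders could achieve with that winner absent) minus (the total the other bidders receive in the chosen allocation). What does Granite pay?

Efficient allocation: Granite→Slot 7 ($144), Juno→Slot 4 ($132), Flint→Slot 5 ($42), Delta→Slot 1 ($113); total welfare W = $431.
Granite receives Slot 7 at value $144, so the others get W − 144 = $287.
Without Granite: best allocation of the remaining 3 bidders over all 4 slots is Juno→Slot 5 ($145), Flint→Slot 7 ($93), Delta→Slot 1 ($113), total $351.
VCG payment = (others' best without Granite) − (others' welfare with Granite) = 351 − 287 = $64.

Granite pays $64.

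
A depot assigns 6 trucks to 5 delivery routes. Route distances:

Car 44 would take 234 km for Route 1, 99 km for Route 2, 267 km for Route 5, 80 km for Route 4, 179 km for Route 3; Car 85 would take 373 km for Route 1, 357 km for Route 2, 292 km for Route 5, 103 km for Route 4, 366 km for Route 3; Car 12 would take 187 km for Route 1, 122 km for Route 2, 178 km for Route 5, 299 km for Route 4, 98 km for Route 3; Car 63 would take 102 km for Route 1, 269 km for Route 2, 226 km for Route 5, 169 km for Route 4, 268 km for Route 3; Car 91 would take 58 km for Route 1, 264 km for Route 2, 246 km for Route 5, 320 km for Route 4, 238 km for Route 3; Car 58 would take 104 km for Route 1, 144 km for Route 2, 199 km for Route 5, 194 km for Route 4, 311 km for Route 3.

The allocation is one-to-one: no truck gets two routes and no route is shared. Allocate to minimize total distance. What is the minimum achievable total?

Minimum total: 557 km

Optimal: Car 91→Route 1 (58 km), Car 44→Route 2 (99 km), Car 58→Route 5 (199 km), Car 85→Route 4 (103 km), Car 12→Route 3 (98 km) — total 58+99+199+103+98 = 557 km.
Row-greedy (each truck in turn takes its cheapest remaining route) gives 836 km, worse by 279.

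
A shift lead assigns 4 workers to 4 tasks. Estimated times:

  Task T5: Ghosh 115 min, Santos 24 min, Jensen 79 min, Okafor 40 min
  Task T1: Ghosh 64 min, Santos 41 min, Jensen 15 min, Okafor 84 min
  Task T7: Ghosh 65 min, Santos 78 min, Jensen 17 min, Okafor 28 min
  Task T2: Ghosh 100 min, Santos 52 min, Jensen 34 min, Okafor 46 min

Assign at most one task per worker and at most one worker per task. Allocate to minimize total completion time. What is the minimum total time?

Optimal: Ghosh→Task T1 (64 min), Santos→Task T5 (24 min), Jensen→Task T2 (34 min), Okafor→Task T7 (28 min) — total 64+24+34+28 = 150 min.
Min-entry greedy (repeatedly take the single cheapest remaining cell) gives 167 min, worse by 17.
No other one-to-one assignment undercuts 150 min.

Minimum total: 150 min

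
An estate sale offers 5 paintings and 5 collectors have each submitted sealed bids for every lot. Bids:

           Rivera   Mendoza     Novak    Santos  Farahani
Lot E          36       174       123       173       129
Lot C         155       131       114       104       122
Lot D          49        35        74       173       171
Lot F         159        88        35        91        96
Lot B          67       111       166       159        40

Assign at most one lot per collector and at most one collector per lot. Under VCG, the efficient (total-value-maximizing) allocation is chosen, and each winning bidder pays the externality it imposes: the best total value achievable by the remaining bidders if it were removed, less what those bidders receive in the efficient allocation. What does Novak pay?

Novak pays $29.

Efficient allocation: Rivera→Lot F ($159), Mendoza→Lot C ($131), Novak→Lot B ($166), Santos→Lot E ($173), Farahani→Lot D ($171); total welfare W = $800.
Novak receives Lot B at value $166, so the others get W − 166 = $634.
Without Novak: best allocation of the remaining 4 bidders over all 5 lots is Rivera→Lot F ($159), Mendoza→Lot E ($174), Santos→Lot B ($159), Farahani→Lot D ($171), total $663.
VCG payment = (others' best without Novak) − (others' welfare with Novak) = 663 − 634 = $29.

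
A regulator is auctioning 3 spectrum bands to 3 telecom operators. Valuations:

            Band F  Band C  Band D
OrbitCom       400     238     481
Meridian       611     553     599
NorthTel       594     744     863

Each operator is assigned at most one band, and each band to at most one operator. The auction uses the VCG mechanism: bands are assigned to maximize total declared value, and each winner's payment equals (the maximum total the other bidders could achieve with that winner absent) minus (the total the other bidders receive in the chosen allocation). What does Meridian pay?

Meridian pays $38M.

Efficient allocation: OrbitCom→Band D ($481M), Meridian→Band F ($611M), NorthTel→Band C ($744M); total welfare W = $1836M.
Meridian receives Band F at value $611M, so the others get W − 611 = $1225M.
Without Meridian: best allocation of the remaining 2 bidders over all 3 bands is OrbitCom→Band F ($400M), NorthTel→Band D ($863M), total $1263M.
VCG payment = (others' best without Meridian) − (others' welfare with Meridian) = 1263 − 1225 = $38M.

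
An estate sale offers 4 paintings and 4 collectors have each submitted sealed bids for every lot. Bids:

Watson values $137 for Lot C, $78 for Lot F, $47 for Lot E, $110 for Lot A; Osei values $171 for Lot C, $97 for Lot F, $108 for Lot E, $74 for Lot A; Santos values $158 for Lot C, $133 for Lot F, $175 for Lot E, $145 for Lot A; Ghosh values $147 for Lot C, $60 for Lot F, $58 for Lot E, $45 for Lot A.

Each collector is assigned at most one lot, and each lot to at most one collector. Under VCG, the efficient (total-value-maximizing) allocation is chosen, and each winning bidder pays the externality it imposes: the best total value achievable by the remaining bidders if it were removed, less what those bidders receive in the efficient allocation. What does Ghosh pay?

Ghosh pays $74.

Efficient allocation: Watson→Lot A ($110), Osei→Lot F ($97), Santos→Lot E ($175), Ghosh→Lot C ($147); total welfare W = $529.
Ghosh receives Lot C at value $147, so the others get W − 147 = $382.
Without Ghosh: best allocation of the remaining 3 bidders over all 4 lots is Watson→Lot A ($110), Osei→Lot C ($171), Santos→Lot E ($175), total $456.
VCG payment = (others' best without Ghosh) − (others' welfare with Ghosh) = 456 − 382 = $74.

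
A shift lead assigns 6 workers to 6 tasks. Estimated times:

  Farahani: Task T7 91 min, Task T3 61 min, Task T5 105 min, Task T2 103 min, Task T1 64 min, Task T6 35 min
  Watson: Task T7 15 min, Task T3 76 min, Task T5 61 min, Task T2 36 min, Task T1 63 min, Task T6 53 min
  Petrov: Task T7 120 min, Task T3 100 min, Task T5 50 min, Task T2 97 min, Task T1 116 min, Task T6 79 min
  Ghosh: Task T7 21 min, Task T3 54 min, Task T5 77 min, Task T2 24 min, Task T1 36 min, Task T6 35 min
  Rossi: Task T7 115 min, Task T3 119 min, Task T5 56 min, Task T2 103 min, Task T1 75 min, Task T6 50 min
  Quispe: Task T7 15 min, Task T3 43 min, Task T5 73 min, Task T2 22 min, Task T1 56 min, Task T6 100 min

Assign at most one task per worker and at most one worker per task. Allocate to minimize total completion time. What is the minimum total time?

Min total: 234 min

Treat this as an assignment problem: match each worker to one task.
Optimal: Farahani→Task T3 (61 min), Watson→Task T7 (15 min), Petrov→Task T5 (50 min), Ghosh→Task T1 (36 min), Rossi→Task T6 (50 min), Quispe→Task T2 (22 min) — total 61+15+50+36+50+22 = 234 min.
Row-greedy (each worker in turn takes its cheapest remaining task) gives 242 min, worse by 8.
Next-best assignment: Farahani→Task T6, Watson→Task T7, Petrov→Task T5, Ghosh→Task T2, Rossi→Task T1, Quispe→Task T3 = 242 min.
Every other assignment is strictly worse.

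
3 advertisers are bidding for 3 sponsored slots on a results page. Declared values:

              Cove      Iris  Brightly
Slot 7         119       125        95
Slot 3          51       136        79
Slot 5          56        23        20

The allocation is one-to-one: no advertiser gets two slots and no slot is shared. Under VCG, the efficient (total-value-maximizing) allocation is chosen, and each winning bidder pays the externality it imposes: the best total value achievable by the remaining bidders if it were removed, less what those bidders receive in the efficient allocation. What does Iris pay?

Efficient allocation: Cove→Slot 5 ($56), Iris→Slot 3 ($136), Brightly→Slot 7 ($95); total welfare W = $287.
Iris receives Slot 3 at value $136, so the others get W − 136 = $151.
Without Iris: best allocation of the remaining 2 bidders over all 3 slots is Cove→Slot 7 ($119), Brightly→Slot 3 ($79), total $198.
VCG payment = (others' best without Iris) − (others' welfare with Iris) = 198 − 151 = $47.

Iris pays $47.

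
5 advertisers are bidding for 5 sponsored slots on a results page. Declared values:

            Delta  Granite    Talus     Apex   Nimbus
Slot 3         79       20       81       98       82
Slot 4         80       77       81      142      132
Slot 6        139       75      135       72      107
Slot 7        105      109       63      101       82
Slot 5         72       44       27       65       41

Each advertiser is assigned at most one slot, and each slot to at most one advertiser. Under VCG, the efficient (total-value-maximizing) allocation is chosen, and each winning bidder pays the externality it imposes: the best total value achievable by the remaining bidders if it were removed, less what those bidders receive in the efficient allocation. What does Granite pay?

Efficient allocation: Delta→Slot 5 ($72), Granite→Slot 7 ($109), Talus→Slot 6 ($135), Apex→Slot 3 ($98), Nimbus→Slot 4 ($132); total welfare W = $546.
Granite receives Slot 7 at value $109, so the others get W − 109 = $437.
Without Granite: best allocation of the remaining 4 bidders over all 5 slots is Delta→Slot 7 ($105), Talus→Slot 6 ($135), Apex→Slot 3 ($98), Nimbus→Slot 4 ($132), total $470.
VCG payment = (others' best without Granite) − (others' welfare with Granite) = 470 − 437 = $33.

Granite pays $33.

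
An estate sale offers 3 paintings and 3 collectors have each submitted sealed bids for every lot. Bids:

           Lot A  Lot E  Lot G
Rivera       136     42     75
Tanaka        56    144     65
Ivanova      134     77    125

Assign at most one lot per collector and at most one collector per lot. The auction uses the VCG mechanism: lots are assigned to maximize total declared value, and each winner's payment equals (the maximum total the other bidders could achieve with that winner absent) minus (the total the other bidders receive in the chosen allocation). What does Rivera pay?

Efficient allocation: Rivera→Lot A ($136), Tanaka→Lot E ($144), Ivanova→Lot G ($125); total welfare W = $405.
Rivera receives Lot A at value $136, so the others get W − 136 = $269.
Without Rivera: best allocation of the remaining 2 bidders over all 3 lots is Tanaka→Lot E ($144), Ivanova→Lot A ($134), total $278.
VCG payment = (others' best without Rivera) − (others' welfare with Rivera) = 278 − 269 = $9.

Rivera pays $9.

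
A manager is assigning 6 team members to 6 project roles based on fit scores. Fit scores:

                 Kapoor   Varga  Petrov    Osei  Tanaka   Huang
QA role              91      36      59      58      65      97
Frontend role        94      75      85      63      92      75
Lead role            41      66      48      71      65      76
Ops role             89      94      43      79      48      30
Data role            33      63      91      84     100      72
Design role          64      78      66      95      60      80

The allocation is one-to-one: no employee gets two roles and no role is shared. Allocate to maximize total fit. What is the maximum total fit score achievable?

Optimal: Kapoor→QA role (91 pts), Varga→Ops role (94 pts), Petrov→Frontend role (85 pts), Osei→Design role (95 pts), Tanaka→Data role (100 pts), Huang→Lead role (76 pts) — total 91+94+85+95+100+76 = 541 pts.
Row-greedy (each employee in turn takes its best remaining role) gives 515 pts, worse by 26.
Swapping Huang↔Tanaka (Huang→Data role 72 pts, Tanaka→Lead role 65 pts) loses 39.
Checked against all permutations: 541 pts is optimal.

Max total: 541 pts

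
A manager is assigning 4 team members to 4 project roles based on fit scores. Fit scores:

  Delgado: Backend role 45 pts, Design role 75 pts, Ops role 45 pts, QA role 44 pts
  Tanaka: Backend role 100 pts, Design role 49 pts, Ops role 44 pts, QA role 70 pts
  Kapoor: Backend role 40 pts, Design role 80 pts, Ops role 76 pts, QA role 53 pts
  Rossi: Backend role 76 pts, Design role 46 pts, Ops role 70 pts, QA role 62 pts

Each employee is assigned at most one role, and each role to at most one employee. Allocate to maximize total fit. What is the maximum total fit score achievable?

Maximum total: 313 pts

Optimal: Delgado→Design role (75 pts), Tanaka→Backend role (100 pts), Kapoor→Ops role (76 pts), Rossi→QA role (62 pts) — total 75+100+76+62 = 313 pts.
Column-greedy (each role in turn goes to its best remaining employee) gives 294 pts, worse by 19.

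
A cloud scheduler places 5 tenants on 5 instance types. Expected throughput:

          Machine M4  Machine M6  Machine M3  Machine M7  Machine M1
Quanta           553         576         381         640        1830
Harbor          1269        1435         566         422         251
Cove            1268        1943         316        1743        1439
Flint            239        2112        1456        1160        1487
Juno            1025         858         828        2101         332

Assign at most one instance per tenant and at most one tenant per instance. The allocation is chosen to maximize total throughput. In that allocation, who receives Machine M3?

Flint receives Machine M3.

Optimal: Quanta→Machine M1 (1830 ops/s), Harbor→Machine M4 (1269 ops/s), Cove→Machine M6 (1943 ops/s), Flint→Machine M3 (1456 ops/s), Juno→Machine M7 (2101 ops/s) — total 1830+1269+1943+1456+2101 = 8599 ops/s.
Row-greedy (each tenant in turn takes its best remaining instance) gives 7489 ops/s, worse by 1110.
Flint's own top instance is Machine M6 (2112 ops/s), but forcing Flint→Machine M6 and reassigning the rest optimally gives only 7877 ops/s — worse by 722.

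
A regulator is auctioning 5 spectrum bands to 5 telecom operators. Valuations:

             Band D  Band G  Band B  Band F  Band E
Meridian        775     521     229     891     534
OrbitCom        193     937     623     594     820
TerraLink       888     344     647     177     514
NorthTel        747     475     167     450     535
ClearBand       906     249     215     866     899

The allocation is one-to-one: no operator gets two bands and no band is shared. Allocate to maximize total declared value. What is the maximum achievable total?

Maximum total: $4121M

Optimal: Meridian→Band F ($891M), OrbitCom→Band G ($937M), TerraLink→Band B ($647M), NorthTel→Band D ($747M), ClearBand→Band E ($899M) — total 891+937+647+747+899 = $4121M.
Next-best assignment: Meridian→Band F, OrbitCom→Band G, TerraLink→Band B, NorthTel→Band E, ClearBand→Band D = $3916M.
Every other assignment is strictly worse.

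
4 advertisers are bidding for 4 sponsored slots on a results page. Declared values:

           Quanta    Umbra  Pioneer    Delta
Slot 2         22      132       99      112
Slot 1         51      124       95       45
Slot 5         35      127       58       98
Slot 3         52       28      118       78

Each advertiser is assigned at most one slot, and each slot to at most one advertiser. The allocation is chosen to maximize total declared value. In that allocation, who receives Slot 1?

Optimal: Quanta→Slot 1 ($51), Umbra→Slot 5 ($127), Pioneer→Slot 3 ($118), Delta→Slot 2 ($112) — total 51+127+118+112 = $408.
Max-entry greedy (repeatedly take the single best remaining cell) gives $399, worse by 9.
Swapping Umbra↔Quanta (Umbra→Slot 1 $124, Quanta→Slot 5 $35) loses 19.
Checked against all permutations: $408 is optimal.
Quanta's own top slot is Slot 3 ($52), but forcing Quanta→Slot 3 and reassigning the rest optimally gives only $386 — worse by 22.

Quanta receives Slot 1.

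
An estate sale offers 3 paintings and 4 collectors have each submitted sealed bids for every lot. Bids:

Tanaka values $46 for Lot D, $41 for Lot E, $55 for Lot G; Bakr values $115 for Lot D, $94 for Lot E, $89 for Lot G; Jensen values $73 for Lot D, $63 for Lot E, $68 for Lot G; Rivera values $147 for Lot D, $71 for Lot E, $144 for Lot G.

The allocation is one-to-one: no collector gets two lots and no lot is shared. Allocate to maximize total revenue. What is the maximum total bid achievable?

Maximum total: $322

Optimal: Bakr→Lot D ($115), Jensen→Lot E ($63), Rivera→Lot G ($144) — total 115+63+144 = $322.
Column-greedy (each lot in turn goes to its best remaining collector) gives $309, worse by 13.
Next-best assignment: Jensen→Lot D, Bakr→Lot E, Rivera→Lot G = $311.
Swapping Jensen↔Rivera (Jensen→Lot G $68, Rivera→Lot E $71) loses 68.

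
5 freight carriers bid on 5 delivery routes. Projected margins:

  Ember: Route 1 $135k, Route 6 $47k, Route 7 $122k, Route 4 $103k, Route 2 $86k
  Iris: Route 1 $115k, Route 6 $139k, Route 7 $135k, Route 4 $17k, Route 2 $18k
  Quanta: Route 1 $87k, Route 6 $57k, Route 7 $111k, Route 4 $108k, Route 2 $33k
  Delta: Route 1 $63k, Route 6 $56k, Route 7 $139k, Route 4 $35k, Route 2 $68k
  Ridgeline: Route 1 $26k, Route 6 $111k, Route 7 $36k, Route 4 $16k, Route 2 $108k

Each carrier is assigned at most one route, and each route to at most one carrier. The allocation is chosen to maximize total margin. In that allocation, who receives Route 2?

Ridgeline receives Route 2.

This is a one-to-one assignment (maximum-weight bipartite matching).
Optimal: Ember→Route 1 ($135k), Iris→Route 6 ($139k), Quanta→Route 4 ($108k), Delta→Route 7 ($139k), Ridgeline→Route 2 ($108k) — total 135+139+108+139+108 = $629k.
Row-greedy (each carrier in turn takes its best remaining route) gives $469k, worse by 160.
Next-best assignment: Ember→Route 4, Iris→Route 6, Quanta→Route 1, Delta→Route 7, Ridgeline→Route 2 = $576k.
Swapping Quanta↔Delta (Quanta→Route 7 $111k, Delta→Route 4 $35k) loses 101.
Checked against all permutations: $629k is optimal.
Ridgeline's own top route is Route 6 ($111k), but forcing Ridgeline→Route 6 and reassigning the rest optimally gives only $559k — worse by 70.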